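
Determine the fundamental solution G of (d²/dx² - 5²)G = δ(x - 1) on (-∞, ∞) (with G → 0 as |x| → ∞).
-\frac{e^{-5|x - 1|}}{10}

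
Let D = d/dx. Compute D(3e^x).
3 e^{x}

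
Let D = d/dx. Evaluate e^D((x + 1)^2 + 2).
x^{2} + 4 x + 6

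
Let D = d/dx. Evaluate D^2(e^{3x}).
9 e^{3 x}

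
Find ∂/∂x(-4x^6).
- 24 x^{5}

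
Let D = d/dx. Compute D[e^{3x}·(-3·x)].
\left(- 9 x - 3\right) e^{3 x}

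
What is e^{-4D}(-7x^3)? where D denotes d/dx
- 7 x^{3} + 84 x^{2} - 336 x + 448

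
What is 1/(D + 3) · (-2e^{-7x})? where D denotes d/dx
\frac{e^{- 7 x}}{2}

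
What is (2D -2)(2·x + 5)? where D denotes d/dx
- 4 x - 6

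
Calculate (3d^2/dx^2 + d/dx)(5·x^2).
10 x + 30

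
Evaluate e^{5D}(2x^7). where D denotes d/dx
2 x^{7} + 70 x^{6} + 1050 x^{5} + 8750 x^{4} + 43750 x^{3} + 131250 x^{2} + 218750 x + 156250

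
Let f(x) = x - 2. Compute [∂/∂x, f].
1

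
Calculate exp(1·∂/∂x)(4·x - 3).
4 x + 1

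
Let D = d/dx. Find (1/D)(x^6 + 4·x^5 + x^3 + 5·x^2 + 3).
\frac{x^{7}}{7} + \frac{2 x^{6}}{3} + \frac{x^{4}}{4} + \frac{5 x^{3}}{3} + 3 x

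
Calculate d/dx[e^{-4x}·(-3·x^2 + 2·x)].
2 \left(6 x^{2} - 7 x + 1\right) e^{- 4 x}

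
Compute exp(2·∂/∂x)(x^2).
x^{2} + 4 x + 4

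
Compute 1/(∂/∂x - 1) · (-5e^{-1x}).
\frac{5 e^{- x}}{2}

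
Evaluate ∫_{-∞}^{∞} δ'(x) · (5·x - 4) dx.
-5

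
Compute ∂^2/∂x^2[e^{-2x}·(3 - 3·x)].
12 \left(2 - x\right) e^{- 2 x}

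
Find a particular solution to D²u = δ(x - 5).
\frac{|x - 5|}{2}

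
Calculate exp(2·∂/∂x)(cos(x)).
\cos{\left(x + 2 \right)}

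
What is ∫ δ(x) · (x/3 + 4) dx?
4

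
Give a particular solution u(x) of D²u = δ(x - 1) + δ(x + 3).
\frac{|x - 1|}{2} + \frac{|x + 3|}{2}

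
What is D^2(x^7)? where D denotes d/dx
42 x^{5}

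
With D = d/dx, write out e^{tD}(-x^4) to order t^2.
x^{2} \left(- 6 t^{2} - 4 t x - x^{2}\right)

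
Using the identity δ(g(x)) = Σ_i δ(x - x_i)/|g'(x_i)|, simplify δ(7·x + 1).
\frac{\delta(x + 1/7)}{7}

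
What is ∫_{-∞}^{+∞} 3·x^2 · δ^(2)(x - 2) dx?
6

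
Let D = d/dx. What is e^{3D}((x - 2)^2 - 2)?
x^{2} + 2 x - 1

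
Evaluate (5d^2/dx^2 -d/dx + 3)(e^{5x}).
123 e^{5 x}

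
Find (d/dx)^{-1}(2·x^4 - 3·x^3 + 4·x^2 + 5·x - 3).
\frac{2 x^{5}}{5} - \frac{3 x^{4}}{4} + \frac{4 x^{3}}{3} + \frac{5 x^{2}}{2} - 3 x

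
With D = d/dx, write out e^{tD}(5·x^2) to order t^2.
5 t^{2} + 10 t x + 5 x^{2}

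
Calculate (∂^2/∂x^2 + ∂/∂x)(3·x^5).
15 x^{3} \left(x + 4\right)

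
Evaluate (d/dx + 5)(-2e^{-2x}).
- 6 e^{- 2 x}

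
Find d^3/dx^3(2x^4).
48 x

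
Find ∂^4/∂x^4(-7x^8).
- 11760 x^{4}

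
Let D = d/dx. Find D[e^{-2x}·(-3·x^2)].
6 x \left(x - 1\right) e^{- 2 x}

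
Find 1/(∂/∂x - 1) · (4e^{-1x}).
- 2 e^{- x}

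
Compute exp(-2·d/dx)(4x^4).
4 x^{4} - 32 x^{3} + 96 x^{2} - 128 x + 64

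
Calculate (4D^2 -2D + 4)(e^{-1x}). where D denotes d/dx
10 e^{- x}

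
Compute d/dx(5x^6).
30 x^{5}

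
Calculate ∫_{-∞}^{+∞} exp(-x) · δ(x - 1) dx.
e^{-1}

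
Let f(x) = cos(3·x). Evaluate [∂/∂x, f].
- 3 \sin{\left(3 x \right)}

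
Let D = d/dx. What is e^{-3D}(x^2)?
x^{2} - 6 x + 9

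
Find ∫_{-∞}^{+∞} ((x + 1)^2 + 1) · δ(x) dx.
2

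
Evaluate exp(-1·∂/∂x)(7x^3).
7 x^{3} - 21 x^{2} + 21 x - 7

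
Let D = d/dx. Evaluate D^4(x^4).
24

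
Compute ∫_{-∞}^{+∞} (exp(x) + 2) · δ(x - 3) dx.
2 + e^{3}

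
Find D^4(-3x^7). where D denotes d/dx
- 2520 x^{3}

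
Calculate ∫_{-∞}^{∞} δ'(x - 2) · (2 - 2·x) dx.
2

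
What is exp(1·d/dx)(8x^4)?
8 x^{4} + 32 x^{3} + 48 x^{2} + 32 x + 8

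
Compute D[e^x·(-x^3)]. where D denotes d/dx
x^{2} \left(- x - 3\right) e^{x}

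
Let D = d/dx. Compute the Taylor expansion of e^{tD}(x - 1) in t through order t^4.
t + x - 1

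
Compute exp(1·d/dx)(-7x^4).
- 7 x^{4} - 28 x^{3} - 42 x^{2} - 28 x - 7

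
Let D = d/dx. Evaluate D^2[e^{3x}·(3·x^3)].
9 x \left(3 x^{2} + 6 x + 2\right) e^{3 x}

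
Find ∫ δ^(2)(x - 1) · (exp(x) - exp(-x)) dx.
2 \sinh{\left(1 \right)}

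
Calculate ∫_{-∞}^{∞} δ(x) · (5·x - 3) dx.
-3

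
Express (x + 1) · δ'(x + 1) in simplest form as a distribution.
-\delta(x + 1)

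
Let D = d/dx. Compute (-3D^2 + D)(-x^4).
4 x^{2} \left(9 - x\right)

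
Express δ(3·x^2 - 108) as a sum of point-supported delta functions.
\frac{\delta(x - 6) + \delta(x + 6)}{36}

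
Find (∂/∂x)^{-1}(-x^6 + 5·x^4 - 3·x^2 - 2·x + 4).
- \frac{x^{7}}{7} + x^{5} - x^{3} - x^{2} + 4 x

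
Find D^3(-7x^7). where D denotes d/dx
- 1470 x^{4}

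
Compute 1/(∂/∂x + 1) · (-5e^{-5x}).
\frac{5 e^{- 5 x}}{4}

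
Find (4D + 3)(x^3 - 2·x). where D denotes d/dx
3 x^{3} + 12 x^{2} - 6 x - 8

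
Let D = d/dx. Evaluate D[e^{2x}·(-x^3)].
x^{2} \left(- 2 x - 3\right) e^{2 x}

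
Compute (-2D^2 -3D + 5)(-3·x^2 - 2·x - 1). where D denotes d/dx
- 15 x^{2} + 8 x + 13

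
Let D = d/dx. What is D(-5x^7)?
- 35 x^{6}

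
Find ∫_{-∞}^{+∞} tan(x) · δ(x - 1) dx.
\tan{\left(1 \right)}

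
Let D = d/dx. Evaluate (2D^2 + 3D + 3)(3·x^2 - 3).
9 x^{2} + 18 x + 3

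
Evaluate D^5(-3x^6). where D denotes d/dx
- 2160 x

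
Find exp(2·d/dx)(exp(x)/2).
\frac{e^{x + 2}}{2}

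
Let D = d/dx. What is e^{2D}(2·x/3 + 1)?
\frac{2 x}{3} + \frac{7}{3}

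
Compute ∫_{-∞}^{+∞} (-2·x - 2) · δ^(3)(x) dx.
0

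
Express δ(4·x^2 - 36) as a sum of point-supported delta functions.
\frac{\delta(x - 3) + \delta(x + 3)}{24}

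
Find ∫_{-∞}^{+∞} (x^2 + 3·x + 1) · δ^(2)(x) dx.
2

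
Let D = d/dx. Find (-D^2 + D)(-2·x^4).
8 x^{2} \left(3 - x\right)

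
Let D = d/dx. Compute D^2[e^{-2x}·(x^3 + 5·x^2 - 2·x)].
2 \left(2 x^{3} + 4 x^{2} - 21 x + 9\right) e^{- 2 x}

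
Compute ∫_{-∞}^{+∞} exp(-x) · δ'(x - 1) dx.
e^{-1}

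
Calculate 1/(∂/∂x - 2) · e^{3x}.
e^{3 x}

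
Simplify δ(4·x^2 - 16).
\frac{\delta(x - 2) + \delta(x + 2)}{16}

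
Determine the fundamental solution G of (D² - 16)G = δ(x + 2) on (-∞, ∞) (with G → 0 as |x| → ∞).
-\frac{e^{-4|x + 2|}}{8}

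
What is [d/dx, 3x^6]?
18 x^{5}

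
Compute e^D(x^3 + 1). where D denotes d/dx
x^{3} + 3 x^{2} + 3 x + 2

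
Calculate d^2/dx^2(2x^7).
84 x^{5}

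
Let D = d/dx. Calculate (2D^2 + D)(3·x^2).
6 x + 12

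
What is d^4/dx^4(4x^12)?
47520 x^{8}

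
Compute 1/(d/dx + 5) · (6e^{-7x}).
- 3 e^{- 7 x}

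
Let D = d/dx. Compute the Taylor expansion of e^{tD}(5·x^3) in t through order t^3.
5 t^{3} + 15 t^{2} x + 15 t x^{2} + 5 x^{3}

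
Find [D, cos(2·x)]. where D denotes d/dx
- 2 \sin{\left(2 x \right)}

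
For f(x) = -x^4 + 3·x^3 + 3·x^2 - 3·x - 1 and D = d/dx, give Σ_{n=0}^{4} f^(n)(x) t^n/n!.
- t^{4} - t^{3} \left(4 x - 3\right) + t^{2} \left(- 6 x^{2} + 9 x + 3\right) - t \left(4 x^{3} - 9 x^{2} - 6 x + 3\right) - x^{4} + 3 x^{3} + 3 x^{2} - 3 x - 1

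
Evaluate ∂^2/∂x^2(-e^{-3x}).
- 9 e^{- 3 x}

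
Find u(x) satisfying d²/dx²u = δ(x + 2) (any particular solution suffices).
\frac{|x + 2|}{2}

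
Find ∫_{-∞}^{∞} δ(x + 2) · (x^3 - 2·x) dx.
-4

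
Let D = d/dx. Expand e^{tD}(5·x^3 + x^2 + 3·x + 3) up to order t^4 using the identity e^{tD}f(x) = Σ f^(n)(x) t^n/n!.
5 t^{3} + t^{2} \left(15 x + 1\right) + t \left(15 x^{2} + 2 x + 3\right) + 5 x^{3} + x^{2} + 3 x + 3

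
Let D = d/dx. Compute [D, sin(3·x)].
3 \cos{\left(3 x \right)}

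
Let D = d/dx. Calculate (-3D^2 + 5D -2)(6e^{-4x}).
- 420 e^{- 4 x}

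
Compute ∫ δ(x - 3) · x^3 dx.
27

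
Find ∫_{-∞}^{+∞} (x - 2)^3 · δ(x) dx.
-8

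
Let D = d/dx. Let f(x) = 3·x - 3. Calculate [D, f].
3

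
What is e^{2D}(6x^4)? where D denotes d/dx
6 x^{4} + 48 x^{3} + 144 x^{2} + 192 x + 96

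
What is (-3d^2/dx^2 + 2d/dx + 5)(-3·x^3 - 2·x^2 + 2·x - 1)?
- 15 x^{3} - 28 x^{2} + 56 x + 11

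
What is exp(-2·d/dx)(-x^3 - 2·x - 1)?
- x^{3} + 6 x^{2} - 14 x + 11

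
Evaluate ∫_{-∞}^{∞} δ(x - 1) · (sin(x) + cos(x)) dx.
\cos{\left(1 \right)} + \sin{\left(1 \right)}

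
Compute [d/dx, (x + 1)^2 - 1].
2 x + 2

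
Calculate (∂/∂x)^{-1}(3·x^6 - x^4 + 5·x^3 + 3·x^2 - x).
\frac{3 x^{7}}{7} - \frac{x^{5}}{5} + \frac{5 x^{4}}{4} + x^{3} - \frac{x^{2}}{2}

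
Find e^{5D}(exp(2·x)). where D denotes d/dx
e^{2 x + 10}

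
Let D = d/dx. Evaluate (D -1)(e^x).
0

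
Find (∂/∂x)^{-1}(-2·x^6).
- \frac{2 x^{7}}{7}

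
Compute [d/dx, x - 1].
1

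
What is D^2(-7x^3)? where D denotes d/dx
- 42 x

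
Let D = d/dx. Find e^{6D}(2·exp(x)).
2 e^{x + 6}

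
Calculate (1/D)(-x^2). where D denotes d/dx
- \frac{x^{3}}{3}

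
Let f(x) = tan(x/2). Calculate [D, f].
\frac{1}{\cos{\left(x \right)} + 1}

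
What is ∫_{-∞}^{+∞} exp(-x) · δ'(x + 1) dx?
e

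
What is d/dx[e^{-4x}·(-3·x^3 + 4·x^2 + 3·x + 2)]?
\left(12 x^{3} - 25 x^{2} - 4 x - 5\right) e^{- 4 x}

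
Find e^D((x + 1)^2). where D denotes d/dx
x^{2} + 4 x + 4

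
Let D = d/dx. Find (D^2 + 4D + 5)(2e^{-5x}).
20 e^{- 5 x}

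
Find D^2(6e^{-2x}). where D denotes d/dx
24 e^{- 2 x}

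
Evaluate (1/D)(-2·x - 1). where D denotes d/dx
- x^{2} - x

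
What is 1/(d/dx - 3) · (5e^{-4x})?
- \frac{5 e^{- 4 x}}{7}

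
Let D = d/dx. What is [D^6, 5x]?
30D^{5}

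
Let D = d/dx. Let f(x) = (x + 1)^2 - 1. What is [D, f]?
2 x + 2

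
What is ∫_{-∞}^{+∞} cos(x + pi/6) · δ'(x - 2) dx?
\sin{\left(\frac{\pi}{6} + 2 \right)}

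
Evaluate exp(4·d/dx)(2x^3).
2 x^{3} + 24 x^{2} + 96 x + 128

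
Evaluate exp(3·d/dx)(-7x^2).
- 7 x^{2} - 42 x - 63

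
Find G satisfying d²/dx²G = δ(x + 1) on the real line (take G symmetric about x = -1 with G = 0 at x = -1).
\frac{|x + 1|}{2}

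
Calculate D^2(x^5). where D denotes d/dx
20 x^{3}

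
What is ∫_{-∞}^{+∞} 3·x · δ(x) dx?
0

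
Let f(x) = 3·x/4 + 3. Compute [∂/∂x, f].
\frac{3}{4}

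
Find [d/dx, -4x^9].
- 36 x^{8}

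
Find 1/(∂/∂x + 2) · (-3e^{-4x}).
\frac{3 e^{- 4 x}}{2}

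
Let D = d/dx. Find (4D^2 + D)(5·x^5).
25 x^{3} \left(x + 16\right)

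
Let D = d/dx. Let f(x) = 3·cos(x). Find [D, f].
- 3 \sin{\left(x \right)}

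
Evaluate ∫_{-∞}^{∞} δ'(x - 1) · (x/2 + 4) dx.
- \frac{1}{2}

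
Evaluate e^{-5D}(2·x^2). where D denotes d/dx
2 x^{2} - 20 x + 50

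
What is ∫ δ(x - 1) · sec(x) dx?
\sec{\left(1 \right)}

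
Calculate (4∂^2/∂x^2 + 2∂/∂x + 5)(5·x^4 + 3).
25 x^{4} + 40 x^{3} + 240 x^{2} + 15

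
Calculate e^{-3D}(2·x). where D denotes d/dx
2 x - 6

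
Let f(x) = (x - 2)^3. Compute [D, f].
3 \left(x - 2\right)^{2}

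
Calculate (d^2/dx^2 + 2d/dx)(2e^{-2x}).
0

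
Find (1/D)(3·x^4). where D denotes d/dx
\frac{3 x^{5}}{5}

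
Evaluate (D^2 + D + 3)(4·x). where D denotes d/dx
12 x + 4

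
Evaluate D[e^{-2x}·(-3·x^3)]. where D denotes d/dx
x^{2} \left(6 x - 9\right) e^{- 2 x}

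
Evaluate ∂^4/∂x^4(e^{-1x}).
e^{- x}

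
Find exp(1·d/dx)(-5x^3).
- 5 x^{3} - 15 x^{2} - 15 x - 5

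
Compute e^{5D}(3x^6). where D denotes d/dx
3 x^{6} + 90 x^{5} + 1125 x^{4} + 7500 x^{3} + 28125 x^{2} + 56250 x + 46875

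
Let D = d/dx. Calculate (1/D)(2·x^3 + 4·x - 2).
\frac{x^{4}}{2} + 2 x^{2} - 2 x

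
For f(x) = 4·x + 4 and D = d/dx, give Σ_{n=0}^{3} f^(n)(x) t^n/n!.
4 t + 4 x + 4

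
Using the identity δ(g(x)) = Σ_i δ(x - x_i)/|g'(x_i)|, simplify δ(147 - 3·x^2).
\frac{\delta(x - 7) + \delta(x + 7)}{42}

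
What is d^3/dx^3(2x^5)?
120 x^{2}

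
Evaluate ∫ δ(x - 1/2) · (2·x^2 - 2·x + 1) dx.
\frac{1}{2}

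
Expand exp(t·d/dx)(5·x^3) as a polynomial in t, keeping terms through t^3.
5 t^{3} + 15 t^{2} x + 15 t x^{2} + 5 x^{3}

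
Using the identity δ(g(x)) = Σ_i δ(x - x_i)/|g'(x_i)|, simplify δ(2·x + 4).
\frac{\delta(x + 2)}{2}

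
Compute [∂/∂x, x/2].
\frac{1}{2}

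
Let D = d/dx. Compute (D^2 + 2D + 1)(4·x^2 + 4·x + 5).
4 x^{2} + 20 x + 21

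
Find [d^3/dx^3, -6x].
-18\frac{d^{2}}{dx^{2}}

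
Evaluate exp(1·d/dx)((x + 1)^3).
x^{3} + 6 x^{2} + 12 x + 8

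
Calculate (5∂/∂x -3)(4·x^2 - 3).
- 12 x^{2} + 40 x + 9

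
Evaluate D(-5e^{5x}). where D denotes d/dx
- 25 e^{5 x}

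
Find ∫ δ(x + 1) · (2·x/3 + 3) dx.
\frac{7}{3}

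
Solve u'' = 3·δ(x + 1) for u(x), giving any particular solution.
\frac{3|x + 1|}{2}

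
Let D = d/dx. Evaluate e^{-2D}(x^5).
x^{5} - 10 x^{4} + 40 x^{3} - 80 x^{2} + 80 x - 32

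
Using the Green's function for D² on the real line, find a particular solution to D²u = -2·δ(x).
-|x|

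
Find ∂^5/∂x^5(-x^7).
- 2520 x^{2}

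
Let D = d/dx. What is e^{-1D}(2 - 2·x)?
4 - 2 x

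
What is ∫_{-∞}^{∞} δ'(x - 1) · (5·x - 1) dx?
-5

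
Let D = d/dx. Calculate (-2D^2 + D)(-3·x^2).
12 - 6 x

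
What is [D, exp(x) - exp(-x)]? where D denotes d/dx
2 \cosh{\left(x \right)}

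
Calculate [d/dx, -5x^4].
- 20 x^{3}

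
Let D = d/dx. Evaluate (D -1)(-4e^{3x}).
- 8 e^{3 x}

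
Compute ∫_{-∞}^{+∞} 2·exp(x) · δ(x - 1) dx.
2 e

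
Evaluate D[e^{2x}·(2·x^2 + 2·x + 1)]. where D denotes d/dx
4 \left(x^{2} + 2 x + 1\right) e^{2 x}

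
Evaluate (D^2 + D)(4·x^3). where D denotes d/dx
12 x \left(x + 2\right)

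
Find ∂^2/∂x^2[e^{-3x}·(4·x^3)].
12 x \left(3 x^{2} - 6 x + 2\right) e^{- 3 x}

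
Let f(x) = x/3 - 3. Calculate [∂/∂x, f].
\frac{1}{3}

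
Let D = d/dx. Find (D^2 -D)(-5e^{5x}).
- 100 e^{5 x}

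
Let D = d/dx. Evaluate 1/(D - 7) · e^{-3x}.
- \frac{e^{- 3 x}}{10}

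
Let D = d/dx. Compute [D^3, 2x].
6D^{2}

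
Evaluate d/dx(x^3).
3 x^{2}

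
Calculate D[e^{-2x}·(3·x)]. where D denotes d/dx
3 \left(1 - 2 x\right) e^{- 2 x}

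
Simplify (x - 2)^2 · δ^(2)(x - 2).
2\delta(x - 2)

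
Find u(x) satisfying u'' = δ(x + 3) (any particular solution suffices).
\frac{|x + 3|}{2}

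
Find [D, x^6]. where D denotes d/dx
6 x^{5}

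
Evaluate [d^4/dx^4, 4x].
16\frac{d^{3}}{dx^{3}}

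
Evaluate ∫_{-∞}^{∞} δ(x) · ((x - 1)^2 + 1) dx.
2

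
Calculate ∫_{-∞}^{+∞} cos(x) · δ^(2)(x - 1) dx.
- \cos{\left(1 \right)}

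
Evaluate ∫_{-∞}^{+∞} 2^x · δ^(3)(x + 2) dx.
- \frac{\log{\left(2 \right)}^{3}}{4}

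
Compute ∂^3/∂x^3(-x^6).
- 120 x^{3}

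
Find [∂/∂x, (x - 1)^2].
2 x - 2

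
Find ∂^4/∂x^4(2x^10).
10080 x^{6}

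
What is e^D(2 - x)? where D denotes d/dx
1 - x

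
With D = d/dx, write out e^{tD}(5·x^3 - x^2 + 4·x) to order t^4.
5 t^{3} + t^{2} \left(15 x - 1\right) + t \left(15 x^{2} - 2 x + 4\right) + 5 x^{3} - x^{2} + 4 x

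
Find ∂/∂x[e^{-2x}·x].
\left(1 - 2 x\right) e^{- 2 x}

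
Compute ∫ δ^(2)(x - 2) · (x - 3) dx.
0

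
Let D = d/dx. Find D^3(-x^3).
-6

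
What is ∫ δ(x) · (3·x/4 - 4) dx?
-4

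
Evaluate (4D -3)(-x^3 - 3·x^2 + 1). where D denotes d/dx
3 x^{3} - 3 x^{2} - 24 x - 3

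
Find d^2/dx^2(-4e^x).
- 4 e^{x}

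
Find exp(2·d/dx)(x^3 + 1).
x^{3} + 6 x^{2} + 12 x + 9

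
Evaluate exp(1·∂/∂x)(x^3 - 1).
x \left(x^{2} + 3 x + 3\right)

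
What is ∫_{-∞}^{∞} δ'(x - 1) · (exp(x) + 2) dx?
- e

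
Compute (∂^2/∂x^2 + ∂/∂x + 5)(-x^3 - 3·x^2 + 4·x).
- 5 x^{3} - 18 x^{2} + 8 x - 2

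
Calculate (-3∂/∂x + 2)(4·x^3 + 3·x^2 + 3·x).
8 x^{3} - 30 x^{2} - 12 x - 9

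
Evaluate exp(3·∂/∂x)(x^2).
x^{2} + 6 x + 9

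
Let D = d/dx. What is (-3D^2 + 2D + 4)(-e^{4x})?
36 e^{4 x}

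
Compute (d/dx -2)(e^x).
- e^{x}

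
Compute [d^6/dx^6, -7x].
-42\frac{d^{5}}{dx^{5}}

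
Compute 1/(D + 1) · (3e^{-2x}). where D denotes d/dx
- 3 e^{- 2 x}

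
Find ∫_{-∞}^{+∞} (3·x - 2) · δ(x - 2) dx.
4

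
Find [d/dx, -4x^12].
- 48 x^{11}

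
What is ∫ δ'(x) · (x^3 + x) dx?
-1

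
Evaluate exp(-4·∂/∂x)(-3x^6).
- 3 x^{6} + 72 x^{5} - 720 x^{4} + 3840 x^{3} - 11520 x^{2} + 18432 x - 12288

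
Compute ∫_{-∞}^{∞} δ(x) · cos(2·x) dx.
1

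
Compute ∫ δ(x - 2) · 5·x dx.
10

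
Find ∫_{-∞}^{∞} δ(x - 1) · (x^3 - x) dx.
0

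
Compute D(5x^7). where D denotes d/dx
35 x^{6}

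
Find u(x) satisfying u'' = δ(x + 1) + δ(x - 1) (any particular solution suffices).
\frac{|x + 1|}{2} + \frac{|x - 1|}{2}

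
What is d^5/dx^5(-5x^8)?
- 33600 x^{3}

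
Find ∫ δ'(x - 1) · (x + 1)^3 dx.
-12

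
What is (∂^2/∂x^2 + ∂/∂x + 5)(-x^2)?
- 5 x^{2} - 2 x - 2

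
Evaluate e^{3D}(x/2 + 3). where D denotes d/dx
\frac{x}{2} + \frac{9}{2}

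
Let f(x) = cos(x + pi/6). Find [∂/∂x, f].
- \sin{\left(x + \frac{\pi}{6} \right)}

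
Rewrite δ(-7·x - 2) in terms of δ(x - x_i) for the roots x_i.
\frac{\delta(x + 2/7)}{7}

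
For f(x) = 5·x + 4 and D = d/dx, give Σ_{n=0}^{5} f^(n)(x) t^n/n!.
5 t + 5 x + 4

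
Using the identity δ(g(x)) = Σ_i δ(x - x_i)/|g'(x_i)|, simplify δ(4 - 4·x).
\frac{\delta(x - 1)}{4}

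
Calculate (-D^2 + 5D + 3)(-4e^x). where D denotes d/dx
- 28 e^{x}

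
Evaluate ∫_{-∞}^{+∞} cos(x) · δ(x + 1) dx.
\cos{\left(1 \right)}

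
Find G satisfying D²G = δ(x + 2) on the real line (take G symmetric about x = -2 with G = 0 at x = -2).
\frac{|x + 2|}{2}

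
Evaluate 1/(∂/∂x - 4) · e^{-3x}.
- \frac{e^{- 3 x}}{7}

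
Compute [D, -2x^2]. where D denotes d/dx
- 4 x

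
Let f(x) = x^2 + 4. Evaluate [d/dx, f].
2 x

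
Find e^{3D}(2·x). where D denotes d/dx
2 x + 6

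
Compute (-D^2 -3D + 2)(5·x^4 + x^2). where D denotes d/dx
10 x^{4} - 60 x^{3} - 58 x^{2} - 6 x - 2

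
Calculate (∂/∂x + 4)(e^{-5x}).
- e^{- 5 x}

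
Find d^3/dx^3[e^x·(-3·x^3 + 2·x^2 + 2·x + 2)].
\left(- 3 x^{3} - 25 x^{2} - 40 x + 2\right) e^{x}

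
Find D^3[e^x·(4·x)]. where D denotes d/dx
4 \left(x + 3\right) e^{x}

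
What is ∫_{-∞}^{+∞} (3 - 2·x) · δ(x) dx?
3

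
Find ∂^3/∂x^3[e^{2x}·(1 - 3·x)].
\left(- 24 x - 28\right) e^{2 x}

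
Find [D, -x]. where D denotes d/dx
-1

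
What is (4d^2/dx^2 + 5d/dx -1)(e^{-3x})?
20 e^{- 3 x}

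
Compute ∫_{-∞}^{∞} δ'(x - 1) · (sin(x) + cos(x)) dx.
- \cos{\left(1 \right)} + \sin{\left(1 \right)}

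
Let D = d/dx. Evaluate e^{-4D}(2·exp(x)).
2 e^{x - 4}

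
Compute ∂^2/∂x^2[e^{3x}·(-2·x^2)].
\left(- 18 x^{2} - 24 x - 4\right) e^{3 x}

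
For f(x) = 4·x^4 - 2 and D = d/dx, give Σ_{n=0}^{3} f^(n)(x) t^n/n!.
16 t^{3} x + 24 t^{2} x^{2} + 16 t x^{3} + 4 x^{4} - 2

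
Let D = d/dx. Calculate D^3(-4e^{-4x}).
256 e^{- 4 x}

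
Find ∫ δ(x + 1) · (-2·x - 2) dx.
0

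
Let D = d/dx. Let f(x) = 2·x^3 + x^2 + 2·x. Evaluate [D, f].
6 x^{2} + 2 x + 2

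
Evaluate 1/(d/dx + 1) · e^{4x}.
\frac{e^{4 x}}{5}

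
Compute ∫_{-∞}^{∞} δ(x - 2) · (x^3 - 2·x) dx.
4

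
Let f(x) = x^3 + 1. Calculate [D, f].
3 x^{2}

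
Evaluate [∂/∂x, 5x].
5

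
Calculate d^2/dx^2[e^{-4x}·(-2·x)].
16 \left(1 - 2 x\right) e^{- 4 x}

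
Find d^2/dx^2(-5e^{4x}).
- 80 e^{4 x}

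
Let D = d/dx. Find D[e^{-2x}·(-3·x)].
3 \left(2 x - 1\right) e^{- 2 x}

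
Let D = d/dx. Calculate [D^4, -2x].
-8D^{3}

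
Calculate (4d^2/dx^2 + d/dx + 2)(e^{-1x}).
5 e^{- x}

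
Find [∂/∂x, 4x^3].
12 x^{2}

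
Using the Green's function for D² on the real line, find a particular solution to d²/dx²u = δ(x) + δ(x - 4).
\frac{|x|}{2} + \frac{|x - 4|}{2}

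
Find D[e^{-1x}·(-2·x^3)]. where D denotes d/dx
2 x^{2} \left(x - 3\right) e^{- x}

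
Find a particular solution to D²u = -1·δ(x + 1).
-\frac{|x + 1|}{2}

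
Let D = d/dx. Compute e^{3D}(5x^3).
5 x^{3} + 45 x^{2} + 135 x + 135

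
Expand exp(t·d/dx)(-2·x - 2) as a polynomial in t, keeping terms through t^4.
- 2 t - 2 x - 2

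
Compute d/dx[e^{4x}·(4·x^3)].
x^{2} \left(16 x + 12\right) e^{4 x}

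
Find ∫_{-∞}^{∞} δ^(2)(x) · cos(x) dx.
-1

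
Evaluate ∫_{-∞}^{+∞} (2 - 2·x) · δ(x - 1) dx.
0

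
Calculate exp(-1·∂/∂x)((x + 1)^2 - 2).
x^{2} - 2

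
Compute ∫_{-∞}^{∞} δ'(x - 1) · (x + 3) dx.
-1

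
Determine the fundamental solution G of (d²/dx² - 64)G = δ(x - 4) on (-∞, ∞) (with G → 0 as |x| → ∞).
-\frac{e^{-8|x - 4|}}{16}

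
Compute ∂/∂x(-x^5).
- 5 x^{4}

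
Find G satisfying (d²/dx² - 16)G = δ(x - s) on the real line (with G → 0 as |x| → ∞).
-\frac{e^{-4|x-s|}}{8}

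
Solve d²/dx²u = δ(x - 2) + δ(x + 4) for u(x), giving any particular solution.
\frac{|x - 2|}{2} + \frac{|x + 4|}{2}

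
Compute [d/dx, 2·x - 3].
2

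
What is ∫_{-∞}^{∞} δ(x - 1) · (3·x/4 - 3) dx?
- \frac{9}{4}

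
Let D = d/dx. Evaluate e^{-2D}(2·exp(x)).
2 e^{x - 2}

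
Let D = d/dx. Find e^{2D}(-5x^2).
- 5 x^{2} - 20 x - 20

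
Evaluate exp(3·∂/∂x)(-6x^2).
- 6 x^{2} - 36 x - 54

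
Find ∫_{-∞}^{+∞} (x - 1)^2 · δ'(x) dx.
2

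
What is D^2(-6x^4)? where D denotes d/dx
- 72 x^{2}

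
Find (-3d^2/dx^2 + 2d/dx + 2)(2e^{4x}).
- 76 e^{4 x}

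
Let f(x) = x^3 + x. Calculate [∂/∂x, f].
3 x^{2} + 1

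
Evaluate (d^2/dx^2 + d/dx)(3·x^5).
15 x^{3} \left(x + 4\right)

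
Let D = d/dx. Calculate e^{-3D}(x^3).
x^{3} - 9 x^{2} + 27 x - 27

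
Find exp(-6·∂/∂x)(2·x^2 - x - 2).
2 x^{2} - 25 x + 76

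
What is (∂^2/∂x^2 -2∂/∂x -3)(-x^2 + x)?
3 x^{2} + x - 4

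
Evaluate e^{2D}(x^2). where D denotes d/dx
x^{2} + 4 x + 4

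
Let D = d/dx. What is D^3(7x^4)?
168 x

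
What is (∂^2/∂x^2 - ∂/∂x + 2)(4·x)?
8 x - 4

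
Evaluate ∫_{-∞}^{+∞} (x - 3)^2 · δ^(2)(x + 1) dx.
2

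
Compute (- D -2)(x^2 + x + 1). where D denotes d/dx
- 2 x^{2} - 4 x - 3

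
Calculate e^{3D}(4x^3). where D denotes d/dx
4 x^{3} + 36 x^{2} + 108 x + 108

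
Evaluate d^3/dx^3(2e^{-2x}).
- 16 e^{- 2 x}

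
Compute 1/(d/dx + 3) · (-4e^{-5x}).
2 e^{- 5 x}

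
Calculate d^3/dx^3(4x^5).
240 x^{2}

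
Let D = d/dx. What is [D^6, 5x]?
30D^{5}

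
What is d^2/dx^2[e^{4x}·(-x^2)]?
\left(- 16 x^{2} - 16 x - 2\right) e^{4 x}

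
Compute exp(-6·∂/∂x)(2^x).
2^{x - 6}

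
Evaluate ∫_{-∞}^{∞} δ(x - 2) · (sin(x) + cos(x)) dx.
\cos{\left(2 \right)} + \sin{\left(2 \right)}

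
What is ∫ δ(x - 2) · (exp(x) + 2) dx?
2 + e^{2}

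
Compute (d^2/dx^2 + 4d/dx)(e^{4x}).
32 e^{4 x}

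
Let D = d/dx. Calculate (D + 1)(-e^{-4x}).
3 e^{- 4 x}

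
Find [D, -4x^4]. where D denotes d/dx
- 16 x^{3}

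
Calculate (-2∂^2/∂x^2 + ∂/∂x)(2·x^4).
8 x^{2} \left(x - 6\right)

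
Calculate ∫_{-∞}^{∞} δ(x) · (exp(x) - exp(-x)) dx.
0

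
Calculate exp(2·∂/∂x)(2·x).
2 x + 4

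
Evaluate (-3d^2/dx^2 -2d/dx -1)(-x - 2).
x + 4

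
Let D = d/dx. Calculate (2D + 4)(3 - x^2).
- 4 x^{2} - 4 x + 12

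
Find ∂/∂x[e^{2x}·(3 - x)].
\left(5 - 2 x\right) e^{2 x}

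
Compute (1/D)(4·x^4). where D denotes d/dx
\frac{4 x^{5}}{5}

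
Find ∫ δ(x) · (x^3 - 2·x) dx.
0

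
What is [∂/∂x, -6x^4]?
- 24 x^{3}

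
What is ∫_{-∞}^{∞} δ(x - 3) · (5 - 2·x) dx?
-1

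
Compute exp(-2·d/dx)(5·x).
5 x - 10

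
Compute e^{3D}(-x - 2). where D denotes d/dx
- x - 5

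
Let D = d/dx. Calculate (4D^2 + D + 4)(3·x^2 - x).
12 x^{2} + 2 x + 23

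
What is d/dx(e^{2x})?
2 e^{2 x}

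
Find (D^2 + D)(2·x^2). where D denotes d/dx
4 x + 4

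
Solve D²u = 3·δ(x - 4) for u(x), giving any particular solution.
\frac{3|x - 4|}{2}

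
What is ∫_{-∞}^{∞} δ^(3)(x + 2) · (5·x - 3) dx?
0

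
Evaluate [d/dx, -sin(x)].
- \cos{\left(x \right)}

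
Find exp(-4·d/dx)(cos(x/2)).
\cos{\left(\frac{x}{2} - 2 \right)}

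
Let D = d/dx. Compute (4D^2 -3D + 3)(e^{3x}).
30 e^{3 x}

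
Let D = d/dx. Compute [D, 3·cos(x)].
- 3 \sin{\left(x \right)}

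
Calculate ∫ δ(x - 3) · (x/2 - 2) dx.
- \frac{1}{2}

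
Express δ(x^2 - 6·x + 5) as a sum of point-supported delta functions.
\frac{\delta(x - 5) + \delta(x - 1)}{4}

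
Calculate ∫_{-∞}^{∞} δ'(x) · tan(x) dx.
-1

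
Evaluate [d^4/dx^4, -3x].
-12\frac{d^{3}}{dx^{3}}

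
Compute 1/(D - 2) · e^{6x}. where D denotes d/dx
\frac{e^{6 x}}{4}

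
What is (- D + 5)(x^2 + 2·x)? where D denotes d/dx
5 x^{2} + 8 x - 2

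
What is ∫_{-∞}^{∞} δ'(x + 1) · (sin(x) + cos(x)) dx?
- \sin{\left(1 \right)} - \cos{\left(1 \right)}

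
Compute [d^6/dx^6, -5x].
-30\frac{d^{5}}{dx^{5}}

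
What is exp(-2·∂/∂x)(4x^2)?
4 x^{2} - 16 x + 16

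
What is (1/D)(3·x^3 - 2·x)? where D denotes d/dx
\frac{3 x^{4}}{4} - x^{2}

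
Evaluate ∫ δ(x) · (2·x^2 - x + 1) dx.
1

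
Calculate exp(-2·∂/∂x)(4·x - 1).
4 x - 9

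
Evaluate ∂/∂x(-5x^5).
- 25 x^{4}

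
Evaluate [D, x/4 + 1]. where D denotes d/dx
\frac{1}{4}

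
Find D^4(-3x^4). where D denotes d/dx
-72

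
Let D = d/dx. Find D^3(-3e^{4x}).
- 192 e^{4 x}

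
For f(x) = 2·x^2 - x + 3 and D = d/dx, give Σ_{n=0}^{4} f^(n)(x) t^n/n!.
2 t^{2} + t \left(4 x - 1\right) + 2 x^{2} - x + 3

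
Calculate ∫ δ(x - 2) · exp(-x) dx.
e^{-2}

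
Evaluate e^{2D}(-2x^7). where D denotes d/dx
- 2 x^{7} - 28 x^{6} - 168 x^{5} - 560 x^{4} - 1120 x^{3} - 1344 x^{2} - 896 x - 256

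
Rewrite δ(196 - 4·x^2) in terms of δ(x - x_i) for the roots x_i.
\frac{\delta(x - 7) + \delta(x + 7)}{56}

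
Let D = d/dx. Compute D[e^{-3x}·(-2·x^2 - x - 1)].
\left(6 x^{2} - x + 2\right) e^{- 3 x}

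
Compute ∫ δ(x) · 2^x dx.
1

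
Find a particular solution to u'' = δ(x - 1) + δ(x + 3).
\frac{|x - 1|}{2} + \frac{|x + 3|}{2}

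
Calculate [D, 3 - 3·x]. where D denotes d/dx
-3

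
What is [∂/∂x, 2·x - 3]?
2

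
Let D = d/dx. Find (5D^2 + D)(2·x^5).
10 x^{3} \left(x + 20\right)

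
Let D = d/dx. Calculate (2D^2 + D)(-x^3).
3 x \left(- x - 4\right)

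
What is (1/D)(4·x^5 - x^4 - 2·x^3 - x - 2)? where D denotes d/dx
\frac{2 x^{6}}{3} - \frac{x^{5}}{5} - \frac{x^{4}}{2} - \frac{x^{2}}{2} - 2 x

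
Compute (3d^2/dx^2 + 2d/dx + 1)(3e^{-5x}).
198 e^{- 5 x}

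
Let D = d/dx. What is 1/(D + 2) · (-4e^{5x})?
- \frac{4 e^{5 x}}{7}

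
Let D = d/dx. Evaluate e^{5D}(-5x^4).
- 5 x^{4} - 100 x^{3} - 750 x^{2} - 2500 x - 3125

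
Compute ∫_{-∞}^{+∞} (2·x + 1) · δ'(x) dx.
-2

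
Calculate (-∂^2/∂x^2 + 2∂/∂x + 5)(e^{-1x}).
2 e^{- x}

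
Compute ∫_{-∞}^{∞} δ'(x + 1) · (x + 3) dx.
-1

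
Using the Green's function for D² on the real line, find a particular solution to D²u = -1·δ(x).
-\frac{|x|}{2}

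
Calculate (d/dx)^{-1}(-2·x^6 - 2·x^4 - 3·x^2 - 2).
- \frac{2 x^{7}}{7} - \frac{2 x^{5}}{5} - x^{3} - 2 x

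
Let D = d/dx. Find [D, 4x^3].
12 x^{2}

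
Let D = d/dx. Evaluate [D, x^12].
12 x^{11}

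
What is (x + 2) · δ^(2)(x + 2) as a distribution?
-2\delta'(x + 2)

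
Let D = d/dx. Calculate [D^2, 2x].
4D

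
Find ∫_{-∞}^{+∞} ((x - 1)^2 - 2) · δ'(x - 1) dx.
0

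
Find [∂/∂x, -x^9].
- 9 x^{8}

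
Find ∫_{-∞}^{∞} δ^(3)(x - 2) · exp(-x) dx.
e^{-2}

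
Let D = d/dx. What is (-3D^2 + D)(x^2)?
2 x - 6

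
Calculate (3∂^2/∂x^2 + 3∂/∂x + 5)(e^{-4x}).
41 e^{- 4 x}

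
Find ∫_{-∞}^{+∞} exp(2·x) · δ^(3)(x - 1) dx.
- 8 e^{2}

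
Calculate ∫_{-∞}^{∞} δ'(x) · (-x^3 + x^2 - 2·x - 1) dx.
2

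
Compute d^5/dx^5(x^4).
0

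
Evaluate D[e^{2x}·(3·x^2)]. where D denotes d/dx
6 x \left(x + 1\right) e^{2 x}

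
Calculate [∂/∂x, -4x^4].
- 16 x^{3}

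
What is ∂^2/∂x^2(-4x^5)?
- 80 x^{3}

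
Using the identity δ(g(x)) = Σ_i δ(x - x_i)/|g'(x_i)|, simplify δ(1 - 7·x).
\frac{\delta(x - 1/7)}{7}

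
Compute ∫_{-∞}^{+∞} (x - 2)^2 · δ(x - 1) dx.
1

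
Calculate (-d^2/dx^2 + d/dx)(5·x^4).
20 x^{2} \left(x - 3\right)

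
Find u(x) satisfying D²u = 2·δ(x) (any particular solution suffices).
|x|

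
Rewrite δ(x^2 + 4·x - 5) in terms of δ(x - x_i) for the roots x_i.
\frac{\delta(x - 1) + \delta(x + 5)}{6}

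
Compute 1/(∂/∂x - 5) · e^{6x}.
e^{6 x}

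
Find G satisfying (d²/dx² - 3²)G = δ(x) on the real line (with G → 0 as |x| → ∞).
-\frac{e^{-3|x|}}{6}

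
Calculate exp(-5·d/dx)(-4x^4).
- 4 x^{4} + 80 x^{3} - 600 x^{2} + 2000 x - 2500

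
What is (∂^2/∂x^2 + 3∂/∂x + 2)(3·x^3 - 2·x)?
6 x^{3} + 27 x^{2} + 14 x - 6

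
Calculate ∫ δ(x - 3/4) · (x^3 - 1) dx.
- \frac{37}{64}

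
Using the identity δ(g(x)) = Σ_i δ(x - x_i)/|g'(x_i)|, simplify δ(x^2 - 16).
\frac{\delta(x - 4) + \delta(x + 4)}{8}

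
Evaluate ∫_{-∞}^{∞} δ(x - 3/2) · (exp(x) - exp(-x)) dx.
2 \sinh{\left(\frac{3}{2} \right)}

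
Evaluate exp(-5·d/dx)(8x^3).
8 x^{3} - 120 x^{2} + 600 x - 1000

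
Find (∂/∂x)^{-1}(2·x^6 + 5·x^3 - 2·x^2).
\frac{2 x^{7}}{7} + \frac{5 x^{4}}{4} - \frac{2 x^{3}}{3}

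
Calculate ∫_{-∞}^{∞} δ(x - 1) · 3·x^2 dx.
3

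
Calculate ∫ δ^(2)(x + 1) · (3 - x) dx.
0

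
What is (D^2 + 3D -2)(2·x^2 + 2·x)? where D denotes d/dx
- 4 x^{2} + 8 x + 10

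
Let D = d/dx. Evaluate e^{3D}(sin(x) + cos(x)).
\sqrt{2} \sin{\left(x + \frac{\pi}{4} + 3 \right)}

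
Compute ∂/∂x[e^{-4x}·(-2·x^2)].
4 x \left(2 x - 1\right) e^{- 4 x}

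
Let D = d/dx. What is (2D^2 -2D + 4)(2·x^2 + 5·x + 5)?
8 x^{2} + 12 x + 18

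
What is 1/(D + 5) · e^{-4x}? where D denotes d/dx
e^{- 4 x}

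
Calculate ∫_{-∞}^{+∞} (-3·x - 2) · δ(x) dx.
-2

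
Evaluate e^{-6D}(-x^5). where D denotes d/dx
- x^{5} + 30 x^{4} - 360 x^{3} + 2160 x^{2} - 6480 x + 7776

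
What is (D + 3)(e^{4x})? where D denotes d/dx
7 e^{4 x}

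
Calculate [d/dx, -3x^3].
- 9 x^{2}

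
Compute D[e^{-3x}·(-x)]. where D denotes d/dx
\left(3 x - 1\right) e^{- 3 x}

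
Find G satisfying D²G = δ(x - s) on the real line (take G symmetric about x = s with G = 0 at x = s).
\frac{|x - s|}{2}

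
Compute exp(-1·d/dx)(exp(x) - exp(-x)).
- e^{1 - x} + e^{x - 1}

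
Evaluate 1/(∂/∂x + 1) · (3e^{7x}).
\frac{3 e^{7 x}}{8}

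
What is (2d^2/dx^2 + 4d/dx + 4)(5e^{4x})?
260 e^{4 x}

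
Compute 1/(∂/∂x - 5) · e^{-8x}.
- \frac{e^{- 8 x}}{13}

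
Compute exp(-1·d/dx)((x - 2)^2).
x^{2} - 6 x + 9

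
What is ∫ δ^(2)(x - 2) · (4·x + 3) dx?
0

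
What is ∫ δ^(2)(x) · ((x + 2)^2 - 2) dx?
2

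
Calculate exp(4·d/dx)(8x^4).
8 x^{4} + 128 x^{3} + 768 x^{2} + 2048 x + 2048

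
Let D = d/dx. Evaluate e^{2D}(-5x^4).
- 5 x^{4} - 40 x^{3} - 120 x^{2} - 160 x - 80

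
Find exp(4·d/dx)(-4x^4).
- 4 x^{4} - 64 x^{3} - 384 x^{2} - 1024 x - 1024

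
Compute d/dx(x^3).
3 x^{2}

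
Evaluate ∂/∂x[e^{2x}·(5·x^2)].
10 x \left(x + 1\right) e^{2 x}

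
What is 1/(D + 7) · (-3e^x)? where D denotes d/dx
- \frac{3 e^{x}}{8}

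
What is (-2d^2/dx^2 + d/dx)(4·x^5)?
20 x^{3} \left(x - 8\right)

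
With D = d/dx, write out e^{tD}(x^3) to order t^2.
x \left(3 t^{2} + 3 t x + x^{2}\right)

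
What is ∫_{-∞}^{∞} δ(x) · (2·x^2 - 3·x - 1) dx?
-1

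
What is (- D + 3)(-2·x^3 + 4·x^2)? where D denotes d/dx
2 x \left(- 3 x^{2} + 9 x - 4\right)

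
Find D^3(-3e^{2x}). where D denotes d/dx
- 24 e^{2 x}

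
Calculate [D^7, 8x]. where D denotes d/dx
56D^{6}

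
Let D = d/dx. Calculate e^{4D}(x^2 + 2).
x^{2} + 8 x + 18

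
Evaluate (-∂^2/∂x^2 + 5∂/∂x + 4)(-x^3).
x \left(- 4 x^{2} - 15 x + 6\right)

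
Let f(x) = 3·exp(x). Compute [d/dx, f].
3 e^{x}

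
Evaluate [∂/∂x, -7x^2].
- 14 x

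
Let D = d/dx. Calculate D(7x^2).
14 x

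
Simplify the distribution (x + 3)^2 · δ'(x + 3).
0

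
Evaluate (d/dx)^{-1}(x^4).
\frac{x^{5}}{5}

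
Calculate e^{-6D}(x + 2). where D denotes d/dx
x - 4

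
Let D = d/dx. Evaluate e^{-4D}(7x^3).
7 x^{3} - 84 x^{2} + 336 x - 448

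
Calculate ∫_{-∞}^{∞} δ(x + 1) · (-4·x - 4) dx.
0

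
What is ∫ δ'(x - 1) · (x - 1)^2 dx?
0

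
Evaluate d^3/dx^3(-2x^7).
- 420 x^{4}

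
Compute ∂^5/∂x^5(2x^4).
0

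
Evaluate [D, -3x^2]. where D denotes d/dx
- 6 x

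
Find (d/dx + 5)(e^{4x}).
9 e^{4 x}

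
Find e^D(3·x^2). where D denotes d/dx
3 x^{2} + 6 x + 3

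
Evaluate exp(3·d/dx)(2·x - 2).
2 x + 4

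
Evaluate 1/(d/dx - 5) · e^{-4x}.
- \frac{e^{- 4 x}}{9}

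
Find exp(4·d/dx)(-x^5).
- x^{5} - 20 x^{4} - 160 x^{3} - 640 x^{2} - 1280 x - 1024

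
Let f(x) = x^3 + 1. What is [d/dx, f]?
3 x^{2}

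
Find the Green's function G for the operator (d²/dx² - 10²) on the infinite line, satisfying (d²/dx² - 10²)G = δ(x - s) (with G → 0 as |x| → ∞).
-\frac{e^{-10|x-s|}}{20}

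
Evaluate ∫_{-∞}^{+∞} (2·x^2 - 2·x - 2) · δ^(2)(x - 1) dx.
4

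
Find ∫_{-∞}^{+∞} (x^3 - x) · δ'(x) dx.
1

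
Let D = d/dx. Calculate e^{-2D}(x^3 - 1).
x^{3} - 6 x^{2} + 12 x - 9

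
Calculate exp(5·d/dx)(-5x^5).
- 5 x^{5} - 125 x^{4} - 1250 x^{3} - 6250 x^{2} - 15625 x - 15625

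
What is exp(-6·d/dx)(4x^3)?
4 x^{3} - 72 x^{2} + 432 x - 864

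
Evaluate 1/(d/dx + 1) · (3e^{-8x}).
- \frac{3 e^{- 8 x}}{7}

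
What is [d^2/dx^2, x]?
2\frac{d}{dx}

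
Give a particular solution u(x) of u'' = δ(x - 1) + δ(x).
\frac{|x - 1|}{2} + \frac{|x|}{2}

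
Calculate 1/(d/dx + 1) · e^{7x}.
\frac{e^{7 x}}{8}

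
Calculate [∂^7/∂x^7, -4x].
-28\frac{d^{6}}{dx^{6}}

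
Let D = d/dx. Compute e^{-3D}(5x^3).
5 x^{3} - 45 x^{2} + 135 x - 135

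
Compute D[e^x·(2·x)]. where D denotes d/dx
2 \left(x + 1\right) e^{x}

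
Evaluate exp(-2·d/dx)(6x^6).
6 x^{6} - 72 x^{5} + 360 x^{4} - 960 x^{3} + 1440 x^{2} - 1152 x + 384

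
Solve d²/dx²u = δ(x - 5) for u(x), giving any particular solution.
\frac{|x - 5|}{2}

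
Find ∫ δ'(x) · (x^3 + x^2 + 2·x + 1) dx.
-2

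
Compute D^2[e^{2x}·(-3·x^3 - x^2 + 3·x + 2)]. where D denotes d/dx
\left(- 12 x^{3} - 40 x^{2} - 14 x + 18\right) e^{2 x}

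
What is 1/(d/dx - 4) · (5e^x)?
- \frac{5 e^{x}}{3}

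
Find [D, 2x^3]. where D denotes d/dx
6 x^{2}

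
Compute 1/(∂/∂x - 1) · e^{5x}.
\frac{e^{5 x}}{4}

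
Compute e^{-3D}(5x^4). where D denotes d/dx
5 x^{4} - 60 x^{3} + 270 x^{2} - 540 x + 405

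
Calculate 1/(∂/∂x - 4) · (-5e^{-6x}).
\frac{e^{- 6 x}}{2}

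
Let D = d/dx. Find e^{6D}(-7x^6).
- 7 x^{6} - 252 x^{5} - 3780 x^{4} - 30240 x^{3} - 136080 x^{2} - 326592 x - 326592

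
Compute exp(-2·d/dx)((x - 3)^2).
x^{2} - 10 x + 25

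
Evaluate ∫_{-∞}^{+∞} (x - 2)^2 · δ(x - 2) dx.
0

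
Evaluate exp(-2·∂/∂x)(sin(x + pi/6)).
\sin{\left(x - 2 + \frac{\pi}{6} \right)}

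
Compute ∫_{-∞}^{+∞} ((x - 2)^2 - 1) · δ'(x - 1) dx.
2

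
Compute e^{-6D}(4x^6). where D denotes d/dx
4 x^{6} - 144 x^{5} + 2160 x^{4} - 17280 x^{3} + 77760 x^{2} - 186624 x + 186624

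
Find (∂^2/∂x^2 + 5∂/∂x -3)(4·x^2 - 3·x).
- 12 x^{2} + 49 x - 7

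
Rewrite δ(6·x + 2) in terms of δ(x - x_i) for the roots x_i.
\frac{\delta(x + 1/3)}{6}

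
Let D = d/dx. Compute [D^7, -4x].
-28D^{6}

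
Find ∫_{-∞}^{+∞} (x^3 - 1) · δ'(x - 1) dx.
-3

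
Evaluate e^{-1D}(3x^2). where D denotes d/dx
3 x^{2} - 6 x + 3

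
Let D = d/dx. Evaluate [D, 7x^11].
77 x^{10}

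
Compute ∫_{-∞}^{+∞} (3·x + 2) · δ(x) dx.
2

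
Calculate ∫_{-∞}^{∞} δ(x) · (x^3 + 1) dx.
1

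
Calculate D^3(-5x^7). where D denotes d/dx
- 1050 x^{4}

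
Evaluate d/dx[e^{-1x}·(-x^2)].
x \left(x - 2\right) e^{- x}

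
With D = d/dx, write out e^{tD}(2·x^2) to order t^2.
2 t^{2} + 4 t x + 2 x^{2}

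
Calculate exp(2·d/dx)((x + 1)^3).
x^{3} + 9 x^{2} + 27 x + 27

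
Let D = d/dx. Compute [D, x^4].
4 x^{3}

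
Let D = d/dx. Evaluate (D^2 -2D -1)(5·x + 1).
- 5 x - 11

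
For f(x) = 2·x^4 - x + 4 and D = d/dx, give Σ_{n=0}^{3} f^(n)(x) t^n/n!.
8 t^{3} x + 12 t^{2} x^{2} + t \left(8 x^{3} - 1\right) + 2 x^{4} - x + 4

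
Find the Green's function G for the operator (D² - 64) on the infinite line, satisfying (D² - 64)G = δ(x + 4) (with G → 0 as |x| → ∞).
-\frac{e^{-8|x + 4|}}{16}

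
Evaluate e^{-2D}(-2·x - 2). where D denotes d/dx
2 - 2 x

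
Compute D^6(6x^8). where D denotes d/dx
120960 x^{2}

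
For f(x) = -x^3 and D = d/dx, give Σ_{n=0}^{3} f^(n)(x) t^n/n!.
- t^{3} - 3 t^{2} x - 3 t x^{2} - x^{3}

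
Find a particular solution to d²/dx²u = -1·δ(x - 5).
-\frac{|x - 5|}{2}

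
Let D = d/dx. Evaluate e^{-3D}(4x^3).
4 x^{3} - 36 x^{2} + 108 x - 108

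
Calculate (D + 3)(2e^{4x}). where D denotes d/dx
14 e^{4 x}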